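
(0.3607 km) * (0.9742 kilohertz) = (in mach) 1032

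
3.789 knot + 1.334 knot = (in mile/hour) 5.895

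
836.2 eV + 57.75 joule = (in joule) 57.75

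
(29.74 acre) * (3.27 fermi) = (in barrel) 2.475e-09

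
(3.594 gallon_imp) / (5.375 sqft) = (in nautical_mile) 1.767e-05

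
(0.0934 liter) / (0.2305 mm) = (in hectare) 4.052e-05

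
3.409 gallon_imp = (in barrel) 0.09748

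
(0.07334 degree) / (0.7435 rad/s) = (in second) 0.001722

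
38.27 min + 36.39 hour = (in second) 1.333e+05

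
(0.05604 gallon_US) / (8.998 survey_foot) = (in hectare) 7.735e-09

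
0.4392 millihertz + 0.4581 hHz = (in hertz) 45.81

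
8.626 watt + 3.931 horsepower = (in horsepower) 3.943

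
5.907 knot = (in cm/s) 303.9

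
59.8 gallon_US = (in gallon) 59.8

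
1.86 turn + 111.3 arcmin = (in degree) 671.5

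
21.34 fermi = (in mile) 1.326e-17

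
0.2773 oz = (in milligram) 7861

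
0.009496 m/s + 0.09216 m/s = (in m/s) 0.1017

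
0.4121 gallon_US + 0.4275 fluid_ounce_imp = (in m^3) 0.001572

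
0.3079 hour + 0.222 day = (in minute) 338.2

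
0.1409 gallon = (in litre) 0.5334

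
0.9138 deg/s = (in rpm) 0.1523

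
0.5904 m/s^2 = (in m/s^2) 0.5904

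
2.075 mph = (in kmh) 3.339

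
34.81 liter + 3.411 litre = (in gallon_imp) 8.407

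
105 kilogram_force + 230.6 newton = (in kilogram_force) 128.5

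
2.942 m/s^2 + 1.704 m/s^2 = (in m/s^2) 4.646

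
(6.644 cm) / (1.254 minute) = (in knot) 0.001716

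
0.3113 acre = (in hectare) 0.126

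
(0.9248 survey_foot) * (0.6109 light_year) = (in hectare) 1.629e+11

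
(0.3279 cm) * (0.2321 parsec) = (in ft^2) 2.528e+14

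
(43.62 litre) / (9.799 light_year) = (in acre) 1.163e-22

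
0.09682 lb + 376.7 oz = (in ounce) 378.2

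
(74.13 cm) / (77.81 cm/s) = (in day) 1.103e-05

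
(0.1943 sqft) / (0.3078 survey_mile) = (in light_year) 3.852e-21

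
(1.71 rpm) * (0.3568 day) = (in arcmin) 1.898e+07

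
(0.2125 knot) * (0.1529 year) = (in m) 5.271e+05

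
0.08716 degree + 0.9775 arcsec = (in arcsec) 314.8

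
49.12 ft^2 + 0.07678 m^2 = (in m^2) 4.64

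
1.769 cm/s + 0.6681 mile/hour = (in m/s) 0.3164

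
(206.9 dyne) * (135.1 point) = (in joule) 9.861e-05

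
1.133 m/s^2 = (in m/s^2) 1.133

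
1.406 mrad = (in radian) 0.001406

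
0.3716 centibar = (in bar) 0.003716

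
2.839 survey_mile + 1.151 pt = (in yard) 4997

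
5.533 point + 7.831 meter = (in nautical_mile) 0.004229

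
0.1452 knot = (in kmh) 0.2689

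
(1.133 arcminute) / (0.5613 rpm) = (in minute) 9.345e-05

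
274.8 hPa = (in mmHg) 206.1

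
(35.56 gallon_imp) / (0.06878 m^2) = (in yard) 2.57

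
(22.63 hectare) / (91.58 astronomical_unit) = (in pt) 4.682e-05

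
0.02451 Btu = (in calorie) 6.181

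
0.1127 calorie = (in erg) 4.715e+06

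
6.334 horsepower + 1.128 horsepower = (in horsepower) 7.462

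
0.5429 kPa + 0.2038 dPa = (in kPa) 0.5429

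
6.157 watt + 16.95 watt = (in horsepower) 0.03099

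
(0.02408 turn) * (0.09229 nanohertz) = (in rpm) 1.333e-10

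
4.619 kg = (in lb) 10.18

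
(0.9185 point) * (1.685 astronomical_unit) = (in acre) 2.018e+04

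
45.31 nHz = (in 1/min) 2.719e-06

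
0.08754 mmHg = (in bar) 0.0001167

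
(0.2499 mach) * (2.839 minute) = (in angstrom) 1.449e+14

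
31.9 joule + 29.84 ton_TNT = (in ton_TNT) 29.84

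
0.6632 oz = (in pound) 0.04145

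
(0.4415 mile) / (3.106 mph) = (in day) 0.005923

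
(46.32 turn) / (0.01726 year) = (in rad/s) 0.0005347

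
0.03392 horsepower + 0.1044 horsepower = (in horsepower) 0.1383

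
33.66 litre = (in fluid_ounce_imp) 1185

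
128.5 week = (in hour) 2.159e+04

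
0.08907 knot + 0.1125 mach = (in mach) 0.1126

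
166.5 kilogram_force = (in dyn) 1.633e+08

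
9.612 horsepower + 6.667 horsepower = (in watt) 1.214e+04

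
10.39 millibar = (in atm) 0.01025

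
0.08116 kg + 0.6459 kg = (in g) 727.1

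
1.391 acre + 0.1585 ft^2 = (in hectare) 0.5629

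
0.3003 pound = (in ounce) 4.805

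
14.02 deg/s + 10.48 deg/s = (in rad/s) 0.4276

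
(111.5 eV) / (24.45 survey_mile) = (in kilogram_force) 4.63e-23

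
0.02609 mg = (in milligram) 0.02609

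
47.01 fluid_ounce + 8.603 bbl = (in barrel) 8.612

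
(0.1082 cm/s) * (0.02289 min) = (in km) 1.486e-06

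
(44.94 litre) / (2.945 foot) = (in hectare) 5.006e-06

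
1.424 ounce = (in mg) 4.037e+04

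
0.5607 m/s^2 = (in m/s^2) 0.5607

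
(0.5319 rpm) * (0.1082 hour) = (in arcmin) 7.459e+04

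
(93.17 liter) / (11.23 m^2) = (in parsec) 2.689e-19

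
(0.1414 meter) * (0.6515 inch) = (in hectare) 2.34e-07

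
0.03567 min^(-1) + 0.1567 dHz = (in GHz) 1.626e-11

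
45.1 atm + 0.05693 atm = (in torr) 3.432e+04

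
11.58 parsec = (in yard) 3.908e+17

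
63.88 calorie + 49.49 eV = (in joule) 267.3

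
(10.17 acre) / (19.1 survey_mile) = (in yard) 1.464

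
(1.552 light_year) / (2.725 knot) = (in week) 1.732e+10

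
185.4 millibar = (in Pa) 1.854e+04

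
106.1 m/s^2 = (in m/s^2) 106.1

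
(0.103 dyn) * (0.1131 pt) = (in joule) 4.11e-11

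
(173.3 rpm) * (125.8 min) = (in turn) 2.18e+04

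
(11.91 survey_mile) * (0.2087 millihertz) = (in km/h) 14.4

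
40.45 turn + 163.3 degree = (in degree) 1.473e+04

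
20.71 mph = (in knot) 18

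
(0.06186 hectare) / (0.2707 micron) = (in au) 0.01528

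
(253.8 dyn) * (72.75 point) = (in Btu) 6.174e-08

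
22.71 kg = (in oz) 801.1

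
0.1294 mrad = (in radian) 0.0001294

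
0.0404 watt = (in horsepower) 5.418e-05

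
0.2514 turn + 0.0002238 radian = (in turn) 0.2514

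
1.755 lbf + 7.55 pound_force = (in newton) 41.39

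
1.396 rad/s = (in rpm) 13.33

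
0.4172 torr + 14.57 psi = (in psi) 14.58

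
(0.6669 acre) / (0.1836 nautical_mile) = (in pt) 2.25e+04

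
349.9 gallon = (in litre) 1325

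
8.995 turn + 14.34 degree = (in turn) 9.035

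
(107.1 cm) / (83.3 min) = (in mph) 0.0004793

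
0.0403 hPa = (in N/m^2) 4.03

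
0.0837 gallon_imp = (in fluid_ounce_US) 12.87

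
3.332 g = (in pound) 0.007346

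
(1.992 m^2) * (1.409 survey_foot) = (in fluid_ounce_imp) 3.011e+04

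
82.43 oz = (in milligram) 2.337e+06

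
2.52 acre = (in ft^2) 1.098e+05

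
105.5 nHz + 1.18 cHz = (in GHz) 1.18e-11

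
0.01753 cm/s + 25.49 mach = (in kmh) 3.125e+04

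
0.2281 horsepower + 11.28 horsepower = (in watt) 8582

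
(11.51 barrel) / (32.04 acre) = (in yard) 1.543e-05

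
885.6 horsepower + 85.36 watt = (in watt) 6.605e+05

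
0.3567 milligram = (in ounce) 1.258e-05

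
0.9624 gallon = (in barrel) 0.02291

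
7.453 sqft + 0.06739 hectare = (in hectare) 0.06746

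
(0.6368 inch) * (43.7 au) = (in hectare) 1.057e+07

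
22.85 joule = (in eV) 1.426e+20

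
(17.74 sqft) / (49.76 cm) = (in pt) 9389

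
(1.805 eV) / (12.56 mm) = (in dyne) 2.302e-12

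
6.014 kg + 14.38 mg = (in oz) 212.1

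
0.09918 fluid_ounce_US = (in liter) 0.002933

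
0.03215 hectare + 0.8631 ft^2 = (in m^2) 321.6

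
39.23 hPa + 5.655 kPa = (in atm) 0.09453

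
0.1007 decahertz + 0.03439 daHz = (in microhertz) 1.351e+06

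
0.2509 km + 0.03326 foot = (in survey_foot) 823.2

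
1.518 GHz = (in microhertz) 1.518e+15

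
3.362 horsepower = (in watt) 2507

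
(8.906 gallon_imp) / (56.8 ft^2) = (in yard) 0.008391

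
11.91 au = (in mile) 1.107e+09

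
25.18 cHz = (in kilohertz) 0.0002518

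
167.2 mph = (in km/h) 269.1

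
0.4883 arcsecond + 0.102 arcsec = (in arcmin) 0.009838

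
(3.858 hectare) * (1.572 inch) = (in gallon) 4.069e+05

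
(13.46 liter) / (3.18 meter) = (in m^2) 0.004233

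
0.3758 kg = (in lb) 0.8285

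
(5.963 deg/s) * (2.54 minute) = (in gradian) 1010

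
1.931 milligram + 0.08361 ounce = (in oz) 0.08368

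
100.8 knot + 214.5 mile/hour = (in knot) 287.2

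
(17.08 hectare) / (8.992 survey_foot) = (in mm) 6.232e+07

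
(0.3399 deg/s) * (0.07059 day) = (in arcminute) 1.244e+05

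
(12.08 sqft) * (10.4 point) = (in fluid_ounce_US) 139.2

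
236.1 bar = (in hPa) 2.361e+05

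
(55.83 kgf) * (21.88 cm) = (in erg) 1.198e+09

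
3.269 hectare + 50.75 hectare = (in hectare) 54.02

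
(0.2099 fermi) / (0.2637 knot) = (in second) 1.547e-15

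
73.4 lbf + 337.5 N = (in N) 664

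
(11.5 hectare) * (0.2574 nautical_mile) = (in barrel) 3.448e+08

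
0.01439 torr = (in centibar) 0.001919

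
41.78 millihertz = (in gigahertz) 4.178e-11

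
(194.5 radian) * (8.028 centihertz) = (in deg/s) 894.6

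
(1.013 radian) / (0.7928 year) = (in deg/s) 2.321e-06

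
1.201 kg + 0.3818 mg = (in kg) 1.201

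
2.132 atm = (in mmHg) 1620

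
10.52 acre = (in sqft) 4.583e+05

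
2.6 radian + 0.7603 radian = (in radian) 3.36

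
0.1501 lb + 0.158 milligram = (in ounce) 2.402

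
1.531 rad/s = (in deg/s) 87.72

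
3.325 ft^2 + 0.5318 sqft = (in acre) 8.854e-05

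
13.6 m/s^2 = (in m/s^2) 13.6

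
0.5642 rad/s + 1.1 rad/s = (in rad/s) 1.664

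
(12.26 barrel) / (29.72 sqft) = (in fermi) 7.06e+14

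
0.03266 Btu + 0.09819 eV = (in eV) 2.151e+20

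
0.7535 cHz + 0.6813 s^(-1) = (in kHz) 0.0006888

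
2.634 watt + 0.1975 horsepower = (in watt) 149.9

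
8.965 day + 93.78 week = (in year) 1.823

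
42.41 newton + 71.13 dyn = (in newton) 42.41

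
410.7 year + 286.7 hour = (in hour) 3.598e+06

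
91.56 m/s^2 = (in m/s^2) 91.56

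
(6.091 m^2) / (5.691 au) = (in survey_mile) 4.446e-15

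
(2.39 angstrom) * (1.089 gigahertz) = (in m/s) 0.2603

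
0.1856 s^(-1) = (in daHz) 0.01856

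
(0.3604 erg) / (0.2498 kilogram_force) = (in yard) 1.609e-08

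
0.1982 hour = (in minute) 11.89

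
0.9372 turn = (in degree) 337.4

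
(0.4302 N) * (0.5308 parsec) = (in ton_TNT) 1.684e+06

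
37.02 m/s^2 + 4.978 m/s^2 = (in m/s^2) 42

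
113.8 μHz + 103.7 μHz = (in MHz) 2.175e-10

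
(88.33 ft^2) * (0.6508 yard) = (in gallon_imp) 1074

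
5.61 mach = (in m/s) 1910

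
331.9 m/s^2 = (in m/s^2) 331.9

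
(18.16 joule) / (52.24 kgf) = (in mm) 35.45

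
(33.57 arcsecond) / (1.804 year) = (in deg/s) 1.639e-10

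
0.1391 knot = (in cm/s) 7.156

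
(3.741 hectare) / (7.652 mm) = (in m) 4.889e+06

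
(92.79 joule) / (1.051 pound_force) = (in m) 19.85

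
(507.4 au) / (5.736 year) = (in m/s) 4.196e+05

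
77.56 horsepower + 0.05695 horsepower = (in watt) 5.788e+04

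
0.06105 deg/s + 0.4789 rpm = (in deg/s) 2.934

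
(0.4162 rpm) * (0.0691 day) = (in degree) 1.491e+04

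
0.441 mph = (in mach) 0.000579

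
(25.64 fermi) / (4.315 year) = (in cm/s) 1.884e-20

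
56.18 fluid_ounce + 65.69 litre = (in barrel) 0.4236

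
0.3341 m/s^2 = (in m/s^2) 0.3341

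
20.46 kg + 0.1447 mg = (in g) 2.046e+04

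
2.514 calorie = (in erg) 1.052e+08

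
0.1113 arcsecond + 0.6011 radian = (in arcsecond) 1.24e+05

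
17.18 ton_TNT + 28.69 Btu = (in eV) 4.486e+29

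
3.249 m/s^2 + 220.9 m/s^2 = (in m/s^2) 224.1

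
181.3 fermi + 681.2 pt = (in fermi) 2.403e+14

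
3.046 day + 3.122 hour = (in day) 3.176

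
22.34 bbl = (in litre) 3552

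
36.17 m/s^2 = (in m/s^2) 36.17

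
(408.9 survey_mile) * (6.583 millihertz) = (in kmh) 1.56e+04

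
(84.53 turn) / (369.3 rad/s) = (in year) 4.56e-08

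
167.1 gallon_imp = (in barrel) 4.778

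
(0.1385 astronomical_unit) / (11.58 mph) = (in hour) 1.112e+06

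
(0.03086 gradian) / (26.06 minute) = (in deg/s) 1.776e-05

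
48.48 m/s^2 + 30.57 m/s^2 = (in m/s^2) 79.05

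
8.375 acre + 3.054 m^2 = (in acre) 8.376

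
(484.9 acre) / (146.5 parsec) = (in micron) 4.341e-07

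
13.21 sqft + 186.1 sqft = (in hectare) 0.001852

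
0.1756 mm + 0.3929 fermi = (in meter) 0.0001756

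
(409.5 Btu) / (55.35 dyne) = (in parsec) 2.53e-08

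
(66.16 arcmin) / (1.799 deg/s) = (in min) 0.01022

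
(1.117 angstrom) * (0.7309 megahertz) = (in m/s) 8.164e-05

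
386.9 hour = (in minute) 2.321e+04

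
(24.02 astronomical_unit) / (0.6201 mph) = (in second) 1.296e+13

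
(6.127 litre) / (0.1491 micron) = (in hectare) 4.109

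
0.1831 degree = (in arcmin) 10.99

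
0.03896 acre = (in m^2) 157.7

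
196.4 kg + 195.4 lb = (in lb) 628.4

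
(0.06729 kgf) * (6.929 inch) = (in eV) 7.249e+17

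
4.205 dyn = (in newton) 4.205e-05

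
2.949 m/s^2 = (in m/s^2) 2.949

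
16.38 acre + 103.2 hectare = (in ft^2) 1.182e+07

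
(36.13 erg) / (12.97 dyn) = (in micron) 2.786e+04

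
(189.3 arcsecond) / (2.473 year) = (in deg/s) 6.742e-10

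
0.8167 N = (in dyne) 8.167e+04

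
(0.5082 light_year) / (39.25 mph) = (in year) 8.689e+06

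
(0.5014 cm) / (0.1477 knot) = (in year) 2.092e-09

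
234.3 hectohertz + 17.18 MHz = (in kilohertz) 1.72e+04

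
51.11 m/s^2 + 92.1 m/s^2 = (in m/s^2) 143.2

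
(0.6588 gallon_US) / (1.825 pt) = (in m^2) 3.873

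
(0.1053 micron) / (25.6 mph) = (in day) 1.065e-13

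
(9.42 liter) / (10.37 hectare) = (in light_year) 9.602e-24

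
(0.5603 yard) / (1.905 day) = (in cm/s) 0.0003113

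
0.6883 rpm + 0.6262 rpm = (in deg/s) 7.887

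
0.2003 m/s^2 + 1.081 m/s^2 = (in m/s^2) 1.281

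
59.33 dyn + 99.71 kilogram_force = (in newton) 977.8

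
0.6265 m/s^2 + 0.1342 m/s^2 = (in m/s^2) 0.7607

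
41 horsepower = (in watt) 3.057e+04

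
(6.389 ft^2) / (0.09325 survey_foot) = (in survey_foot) 68.51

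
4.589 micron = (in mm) 0.004589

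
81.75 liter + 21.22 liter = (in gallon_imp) 22.65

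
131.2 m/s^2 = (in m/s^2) 131.2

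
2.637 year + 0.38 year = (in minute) 1.586e+06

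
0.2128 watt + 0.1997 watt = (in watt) 0.4125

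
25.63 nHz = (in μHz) 0.02563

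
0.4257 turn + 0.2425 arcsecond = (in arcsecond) 5.517e+05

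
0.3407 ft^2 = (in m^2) 0.03165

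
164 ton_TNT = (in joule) 6.862e+11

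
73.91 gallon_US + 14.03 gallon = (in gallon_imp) 73.23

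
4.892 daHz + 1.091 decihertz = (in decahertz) 4.903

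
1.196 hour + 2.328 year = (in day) 849.8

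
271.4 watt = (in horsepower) 0.364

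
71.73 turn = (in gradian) 2.869e+04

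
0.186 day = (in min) 267.8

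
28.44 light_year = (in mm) 2.691e+20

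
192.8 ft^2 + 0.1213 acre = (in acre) 0.1257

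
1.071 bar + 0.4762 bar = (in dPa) 1.547e+06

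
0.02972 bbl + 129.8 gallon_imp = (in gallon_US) 157.1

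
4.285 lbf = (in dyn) 1.906e+06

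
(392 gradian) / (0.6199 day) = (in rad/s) 0.000115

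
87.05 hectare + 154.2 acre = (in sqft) 1.609e+07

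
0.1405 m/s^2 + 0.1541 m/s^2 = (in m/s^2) 0.2946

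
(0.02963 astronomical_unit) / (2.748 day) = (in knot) 3.629e+04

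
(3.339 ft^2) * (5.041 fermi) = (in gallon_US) 4.131e-13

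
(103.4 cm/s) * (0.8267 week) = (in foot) 1.696e+06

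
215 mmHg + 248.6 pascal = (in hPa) 289.1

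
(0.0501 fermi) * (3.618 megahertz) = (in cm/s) 1.813e-08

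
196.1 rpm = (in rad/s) 20.54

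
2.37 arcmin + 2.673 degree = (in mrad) 47.34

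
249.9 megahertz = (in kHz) 2.499e+05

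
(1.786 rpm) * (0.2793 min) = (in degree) 179.6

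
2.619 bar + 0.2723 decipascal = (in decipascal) 2.619e+06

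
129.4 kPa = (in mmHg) 970.6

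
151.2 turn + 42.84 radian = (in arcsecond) 2.048e+08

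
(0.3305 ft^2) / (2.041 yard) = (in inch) 0.6477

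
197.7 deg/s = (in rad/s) 3.451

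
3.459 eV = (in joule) 5.542e-19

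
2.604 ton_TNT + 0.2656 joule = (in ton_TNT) 2.604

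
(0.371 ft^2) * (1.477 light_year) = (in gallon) 1.272e+17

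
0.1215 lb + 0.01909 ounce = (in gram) 55.65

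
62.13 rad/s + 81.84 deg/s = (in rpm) 606.9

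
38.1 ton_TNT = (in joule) 1.594e+11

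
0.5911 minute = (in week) 5.864e-05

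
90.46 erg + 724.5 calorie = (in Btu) 2.873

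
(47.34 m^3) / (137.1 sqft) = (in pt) 1.054e+04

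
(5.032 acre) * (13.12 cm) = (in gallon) 7.058e+05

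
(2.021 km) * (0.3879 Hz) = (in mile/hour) 1754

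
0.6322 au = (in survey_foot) 3.103e+11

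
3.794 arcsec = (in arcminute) 0.06323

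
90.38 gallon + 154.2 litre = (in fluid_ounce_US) 1.678e+04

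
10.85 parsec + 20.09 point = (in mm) 3.348e+20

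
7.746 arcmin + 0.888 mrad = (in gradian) 0.2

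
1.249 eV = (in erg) 2.001e-12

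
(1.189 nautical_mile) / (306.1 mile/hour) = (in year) 5.103e-07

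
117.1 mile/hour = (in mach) 0.1537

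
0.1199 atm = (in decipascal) 1.215e+05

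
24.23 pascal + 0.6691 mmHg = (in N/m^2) 113.4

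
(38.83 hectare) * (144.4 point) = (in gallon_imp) 4.351e+06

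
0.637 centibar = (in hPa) 6.37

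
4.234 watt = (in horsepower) 0.005678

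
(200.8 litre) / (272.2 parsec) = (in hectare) 2.391e-24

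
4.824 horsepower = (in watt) 3597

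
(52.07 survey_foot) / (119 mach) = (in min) 6.528e-06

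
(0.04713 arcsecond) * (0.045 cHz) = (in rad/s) 1.028e-10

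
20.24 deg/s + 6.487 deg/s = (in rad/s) 0.4665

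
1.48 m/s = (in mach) 0.004347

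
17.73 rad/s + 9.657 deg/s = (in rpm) 170.9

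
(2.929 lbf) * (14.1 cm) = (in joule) 1.837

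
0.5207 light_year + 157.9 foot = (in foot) 1.616e+16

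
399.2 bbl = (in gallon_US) 1.677e+04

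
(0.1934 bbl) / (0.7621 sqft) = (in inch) 17.1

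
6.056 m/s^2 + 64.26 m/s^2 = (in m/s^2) 70.32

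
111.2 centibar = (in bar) 1.112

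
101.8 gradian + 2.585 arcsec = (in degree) 91.62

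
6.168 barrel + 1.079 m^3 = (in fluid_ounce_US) 6.964e+04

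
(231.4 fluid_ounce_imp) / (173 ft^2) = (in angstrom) 4.091e+06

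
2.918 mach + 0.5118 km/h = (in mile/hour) 2223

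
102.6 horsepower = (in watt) 7.651e+04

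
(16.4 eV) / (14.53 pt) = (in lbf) 1.152e-16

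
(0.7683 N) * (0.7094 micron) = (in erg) 5.45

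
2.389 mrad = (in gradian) 0.1521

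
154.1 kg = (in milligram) 1.541e+08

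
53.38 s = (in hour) 0.01483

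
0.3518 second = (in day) 4.072e-06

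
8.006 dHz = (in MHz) 8.006e-07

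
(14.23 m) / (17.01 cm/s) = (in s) 83.66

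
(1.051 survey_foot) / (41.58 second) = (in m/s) 0.007704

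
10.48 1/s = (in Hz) 10.48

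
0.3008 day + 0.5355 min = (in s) 2.602e+04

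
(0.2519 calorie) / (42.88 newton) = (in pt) 69.67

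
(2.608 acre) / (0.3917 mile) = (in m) 16.74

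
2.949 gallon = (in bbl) 0.07021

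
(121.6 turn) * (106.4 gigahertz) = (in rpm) 7.763e+14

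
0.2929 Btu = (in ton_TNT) 7.386e-08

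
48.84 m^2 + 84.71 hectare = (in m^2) 8.471e+05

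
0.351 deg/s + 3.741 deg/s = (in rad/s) 0.07142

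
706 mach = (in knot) 4.673e+05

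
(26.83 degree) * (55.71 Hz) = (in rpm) 249.1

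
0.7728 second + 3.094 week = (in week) 3.094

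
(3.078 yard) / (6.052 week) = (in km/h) 2.768e-06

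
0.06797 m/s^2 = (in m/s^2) 0.06797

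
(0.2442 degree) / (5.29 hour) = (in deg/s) 1.282e-05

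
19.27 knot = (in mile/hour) 22.18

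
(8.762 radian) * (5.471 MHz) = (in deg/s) 2.747e+09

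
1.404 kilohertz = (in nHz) 1.404e+12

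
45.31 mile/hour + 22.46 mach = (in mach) 22.52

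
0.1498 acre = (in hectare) 0.06062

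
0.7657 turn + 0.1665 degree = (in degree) 275.8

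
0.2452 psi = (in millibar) 16.91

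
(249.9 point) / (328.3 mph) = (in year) 1.905e-11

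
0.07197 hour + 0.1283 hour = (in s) 721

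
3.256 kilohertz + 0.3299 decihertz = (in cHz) 3.256e+05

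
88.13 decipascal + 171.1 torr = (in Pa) 2.282e+04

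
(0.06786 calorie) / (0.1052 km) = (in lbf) 0.0006067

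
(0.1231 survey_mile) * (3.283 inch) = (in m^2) 16.52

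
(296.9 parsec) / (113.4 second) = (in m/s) 8.079e+16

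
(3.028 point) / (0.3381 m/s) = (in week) 5.224e-09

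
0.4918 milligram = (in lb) 1.084e-06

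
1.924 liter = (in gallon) 0.5083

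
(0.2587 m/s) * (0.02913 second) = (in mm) 7.536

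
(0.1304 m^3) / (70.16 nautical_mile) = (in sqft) 1.08e-05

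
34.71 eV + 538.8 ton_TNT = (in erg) 2.254e+19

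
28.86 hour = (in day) 1.202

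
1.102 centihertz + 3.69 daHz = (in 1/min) 2215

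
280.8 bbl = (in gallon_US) 1.179e+04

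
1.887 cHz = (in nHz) 1.887e+07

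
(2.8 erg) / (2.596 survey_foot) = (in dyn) 0.03539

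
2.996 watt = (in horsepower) 0.004018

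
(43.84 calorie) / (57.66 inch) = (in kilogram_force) 12.77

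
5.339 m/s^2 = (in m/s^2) 5.339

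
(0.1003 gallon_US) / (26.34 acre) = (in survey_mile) 2.213e-12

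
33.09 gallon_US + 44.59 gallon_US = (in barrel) 1.85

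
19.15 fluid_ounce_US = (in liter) 0.5663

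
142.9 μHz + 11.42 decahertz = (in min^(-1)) 6852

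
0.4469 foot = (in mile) 8.464e-05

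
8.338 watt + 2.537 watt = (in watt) 10.88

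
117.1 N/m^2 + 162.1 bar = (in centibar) 1.621e+04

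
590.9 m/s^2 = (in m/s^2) 590.9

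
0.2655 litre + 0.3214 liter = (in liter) 0.5869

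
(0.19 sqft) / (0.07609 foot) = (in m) 0.7611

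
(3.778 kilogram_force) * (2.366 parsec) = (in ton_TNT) 6.465e+08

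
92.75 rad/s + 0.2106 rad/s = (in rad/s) 92.96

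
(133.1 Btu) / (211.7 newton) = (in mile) 0.4122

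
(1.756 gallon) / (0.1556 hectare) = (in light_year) 4.515e-22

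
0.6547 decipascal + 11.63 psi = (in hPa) 801.9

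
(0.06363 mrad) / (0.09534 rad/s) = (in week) 1.104e-09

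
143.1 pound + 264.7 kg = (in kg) 329.6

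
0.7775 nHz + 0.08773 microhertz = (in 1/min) 5.31e-06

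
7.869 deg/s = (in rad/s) 0.1373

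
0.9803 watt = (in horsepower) 0.001315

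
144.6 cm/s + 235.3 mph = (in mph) 238.5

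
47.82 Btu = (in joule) 5.045e+04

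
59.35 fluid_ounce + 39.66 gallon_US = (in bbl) 0.9553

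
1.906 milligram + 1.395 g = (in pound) 0.00308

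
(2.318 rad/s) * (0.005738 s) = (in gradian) 0.8467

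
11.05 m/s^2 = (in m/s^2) 11.05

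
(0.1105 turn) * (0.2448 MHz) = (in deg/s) 9.738e+06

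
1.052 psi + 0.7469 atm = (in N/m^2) 8.293e+04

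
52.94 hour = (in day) 2.206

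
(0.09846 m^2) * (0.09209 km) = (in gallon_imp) 1995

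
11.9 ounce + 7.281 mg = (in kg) 0.3374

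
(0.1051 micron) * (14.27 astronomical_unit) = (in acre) 55.44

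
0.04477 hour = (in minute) 2.686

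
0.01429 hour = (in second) 51.44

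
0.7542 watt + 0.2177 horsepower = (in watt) 163.1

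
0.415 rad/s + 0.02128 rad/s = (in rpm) 4.166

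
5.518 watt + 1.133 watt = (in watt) 6.651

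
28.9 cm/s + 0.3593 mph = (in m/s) 0.4496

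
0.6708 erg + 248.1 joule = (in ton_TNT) 5.93e-08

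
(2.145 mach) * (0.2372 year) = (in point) 1.549e+13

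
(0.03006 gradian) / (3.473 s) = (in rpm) 0.001298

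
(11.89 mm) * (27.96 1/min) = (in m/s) 0.005541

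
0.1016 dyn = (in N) 1.016e-06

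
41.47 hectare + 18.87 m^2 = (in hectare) 41.47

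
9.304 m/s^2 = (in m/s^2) 9.304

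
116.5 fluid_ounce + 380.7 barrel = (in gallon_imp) 1.331e+04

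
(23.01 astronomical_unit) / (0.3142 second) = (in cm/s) 1.096e+15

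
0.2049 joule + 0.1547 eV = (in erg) 2.049e+06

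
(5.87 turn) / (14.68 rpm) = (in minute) 0.3999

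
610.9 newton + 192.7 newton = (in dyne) 8.036e+07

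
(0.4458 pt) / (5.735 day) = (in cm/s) 3.174e-08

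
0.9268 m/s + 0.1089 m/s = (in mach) 0.003042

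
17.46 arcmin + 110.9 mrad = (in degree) 6.645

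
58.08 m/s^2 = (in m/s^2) 58.08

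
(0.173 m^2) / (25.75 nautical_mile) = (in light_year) 3.834e-22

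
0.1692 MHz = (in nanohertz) 1.692e+14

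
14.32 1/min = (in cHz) 23.87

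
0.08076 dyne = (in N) 8.076e-07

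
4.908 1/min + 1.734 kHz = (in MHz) 0.001734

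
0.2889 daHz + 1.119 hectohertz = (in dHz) 1148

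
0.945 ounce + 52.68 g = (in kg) 0.07947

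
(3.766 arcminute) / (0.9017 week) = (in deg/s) 1.151e-07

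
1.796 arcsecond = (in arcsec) 1.796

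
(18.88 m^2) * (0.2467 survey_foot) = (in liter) 1420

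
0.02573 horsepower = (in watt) 19.19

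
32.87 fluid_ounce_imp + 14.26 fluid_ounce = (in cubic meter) 0.001356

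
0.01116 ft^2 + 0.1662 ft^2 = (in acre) 4.072e-06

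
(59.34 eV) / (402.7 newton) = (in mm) 2.361e-17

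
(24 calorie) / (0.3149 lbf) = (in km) 0.07169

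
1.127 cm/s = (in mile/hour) 0.02521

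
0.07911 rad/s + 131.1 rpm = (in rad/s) 13.81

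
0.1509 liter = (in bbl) 0.0009491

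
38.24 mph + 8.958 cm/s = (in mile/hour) 38.44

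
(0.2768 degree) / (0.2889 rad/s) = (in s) 0.01672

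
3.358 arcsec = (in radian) 1.628e-05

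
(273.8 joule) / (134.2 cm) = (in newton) 204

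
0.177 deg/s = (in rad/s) 0.003089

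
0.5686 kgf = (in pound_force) 1.254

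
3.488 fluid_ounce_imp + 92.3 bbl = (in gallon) 3877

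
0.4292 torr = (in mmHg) 0.4292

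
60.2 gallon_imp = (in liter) 273.7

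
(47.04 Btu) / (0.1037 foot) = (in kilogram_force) 1.601e+05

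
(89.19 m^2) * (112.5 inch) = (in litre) 2.549e+05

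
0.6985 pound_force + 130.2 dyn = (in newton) 3.108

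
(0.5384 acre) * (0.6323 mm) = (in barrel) 8.665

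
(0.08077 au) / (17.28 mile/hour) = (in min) 2.607e+07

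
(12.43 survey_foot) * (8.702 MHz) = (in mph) 7.375e+07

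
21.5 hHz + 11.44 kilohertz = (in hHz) 135.9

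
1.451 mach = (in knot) 960.4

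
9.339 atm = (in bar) 9.463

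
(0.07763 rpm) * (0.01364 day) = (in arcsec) 1.976e+06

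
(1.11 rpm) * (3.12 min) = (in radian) 21.76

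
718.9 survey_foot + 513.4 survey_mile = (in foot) 2.711e+06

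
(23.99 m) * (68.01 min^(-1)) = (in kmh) 97.89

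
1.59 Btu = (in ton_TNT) 4.009e-07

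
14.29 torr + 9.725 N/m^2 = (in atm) 0.0189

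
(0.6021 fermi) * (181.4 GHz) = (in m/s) 0.0001092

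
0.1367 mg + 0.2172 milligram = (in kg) 3.539e-07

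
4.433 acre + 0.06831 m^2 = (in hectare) 1.794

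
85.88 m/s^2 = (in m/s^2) 85.88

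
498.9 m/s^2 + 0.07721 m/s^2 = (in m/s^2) 499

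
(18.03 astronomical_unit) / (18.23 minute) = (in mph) 5.516e+09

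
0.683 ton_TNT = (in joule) 2.858e+09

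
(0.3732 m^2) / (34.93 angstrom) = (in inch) 4.206e+09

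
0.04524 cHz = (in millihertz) 0.4524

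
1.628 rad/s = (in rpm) 15.55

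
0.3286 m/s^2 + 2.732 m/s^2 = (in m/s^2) 3.061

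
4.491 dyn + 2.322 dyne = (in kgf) 6.947e-06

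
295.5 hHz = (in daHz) 2955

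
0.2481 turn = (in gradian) 99.24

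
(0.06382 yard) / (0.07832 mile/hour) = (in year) 5.285e-08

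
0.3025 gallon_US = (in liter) 1.145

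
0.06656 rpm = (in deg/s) 0.3994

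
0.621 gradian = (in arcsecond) 2012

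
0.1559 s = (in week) 2.578e-07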